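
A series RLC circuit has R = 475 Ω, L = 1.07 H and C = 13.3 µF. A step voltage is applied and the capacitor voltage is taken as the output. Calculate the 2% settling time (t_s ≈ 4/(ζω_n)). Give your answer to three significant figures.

t_s ≈ 0.0180 s

For a series RLC circuit (capacitor voltage as output), ω_n = 1/√(LC) = 1/√(1.07 H · 13.3 µF) = 265 rad/s.
ζ = (R/2)·√(C/L) = (475/2)·√(13.3 µF/1.07 H) = 0.837.
t_s ≈ 4/(ζω_n) = 0.0180 s.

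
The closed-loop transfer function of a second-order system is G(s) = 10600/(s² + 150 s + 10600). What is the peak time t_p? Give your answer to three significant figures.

Matching coefficients with s² + 2ζω_n s + ω_n² gives ω_n² = 10600 ⇒ ω_n = 103 rad/s, and ζ = 150/(2ω_n) = 0.728.
ω_d = 103·√(1 − 0.728²) = 70.5 rad/s. Then t_p = π/ω_d = 0.0445 s.

t_p ≈ 0.0445 s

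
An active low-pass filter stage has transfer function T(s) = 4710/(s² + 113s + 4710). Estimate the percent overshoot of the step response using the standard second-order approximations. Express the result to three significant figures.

Comparing the denominator to s² + 2ζω_n s + ω_n²: ω_n = √4710 = 68.6 rad/s, and 2ζω_n = 113 so ζ = 113/(2·68.6) = 0.823.
%OS = 100 e^{−πζ/√(1−ζ²)} with ζ = 0.823 gives 1.05%.

%OS ≈ 1.05%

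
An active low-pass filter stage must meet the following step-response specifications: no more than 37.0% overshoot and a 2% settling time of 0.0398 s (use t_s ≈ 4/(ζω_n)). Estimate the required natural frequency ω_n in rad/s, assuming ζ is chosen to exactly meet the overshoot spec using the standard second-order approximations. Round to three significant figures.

ω_n ≈ 333 rad/s

Inverting the overshoot relation: ζ = |ln 0.370|/√(π² + ln²0.370) = 0.302.
From t_s ≈ 4/(ζω_n): ω_n = 4/(ζ·t_s) = 4/(0.302·0.0398) = 333 rad/s.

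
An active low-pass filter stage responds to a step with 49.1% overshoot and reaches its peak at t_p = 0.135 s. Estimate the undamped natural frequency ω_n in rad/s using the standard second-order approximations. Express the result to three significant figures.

The overshoot fixes ζ = −ln(OS)/√(π²+ln²(OS)) = 0.221.
t_p = π/ω_d ⇒ ω_d = 23.3 rad/s; then ω_n = ω_d/√(1−ζ²) = 23.9 rad/s.

ω_n ≈ 23.9 rad/s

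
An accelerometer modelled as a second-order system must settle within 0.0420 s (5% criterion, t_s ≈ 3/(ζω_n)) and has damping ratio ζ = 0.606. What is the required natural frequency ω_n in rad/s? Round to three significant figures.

Rearranging t_s ≈ 3/(ζω_n) gives ω_n = 3/(ζ·t_s) = 3/(0.606 × 0.0420) = 118 rad/s.

ω_n ≈ 118 rad/s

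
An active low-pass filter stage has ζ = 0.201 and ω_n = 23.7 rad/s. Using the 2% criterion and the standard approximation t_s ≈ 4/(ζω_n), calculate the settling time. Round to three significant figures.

t_s ≈ 0.840 s

t_s ≈ 4/(ζω_n) = 4/(0.201 × 23.7) = 0.840 s.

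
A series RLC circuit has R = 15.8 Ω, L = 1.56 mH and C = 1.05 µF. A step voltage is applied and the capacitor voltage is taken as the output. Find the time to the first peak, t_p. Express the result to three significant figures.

t_p ≈ 0.000130 s

For a series RLC circuit (capacitor voltage as output), ω_n = 1/√(LC) = 1/√(1.56 mH · 1.05 µF) = 24700 rad/s.
ζ = (R/2)·√(C/L) = (15.8/2)·√(1.05 µF/1.56 mH) = 0.205.
ω_d = ω_n√(1−ζ²) = 24200 rad/s. t_p = π/ω_d = 0.000130 s.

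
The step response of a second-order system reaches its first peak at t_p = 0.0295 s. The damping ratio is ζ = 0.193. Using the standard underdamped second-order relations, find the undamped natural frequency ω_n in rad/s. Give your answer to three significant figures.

Peak time t_p = π/ω_d, so ω_d = π/t_p = π/0.0295 = 106 rad/s.
ω_n = ω_d/√(1−ζ²) = 106/√0.963 = 109 rad/s.

ω_n ≈ 109 rad/s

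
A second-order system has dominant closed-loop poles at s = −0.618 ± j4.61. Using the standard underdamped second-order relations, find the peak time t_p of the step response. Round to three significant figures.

t_p = π/ω_d with ω_d = 4.61 (the imaginary part), so t_p = 0.681 s.

t_p ≈ 0.681 s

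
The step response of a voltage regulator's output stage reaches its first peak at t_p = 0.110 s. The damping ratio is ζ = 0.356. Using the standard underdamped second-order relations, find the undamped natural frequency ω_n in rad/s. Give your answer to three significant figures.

ω_n ≈ 30.6 rad/s

Peak time t_p = π/ω_d, so ω_d = π/t_p = π/0.110 = 28.6 rad/s.
ω_n = ω_d/√(1−ζ²) = 28.6/√0.873 = 30.6 rad/s.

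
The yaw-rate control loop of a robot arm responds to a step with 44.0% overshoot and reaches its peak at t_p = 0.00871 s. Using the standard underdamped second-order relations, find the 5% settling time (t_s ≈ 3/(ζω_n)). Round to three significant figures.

ζ from %OS: ζ = |ln 0.440|/√(π²+ln²0.440) = 0.253.
t_p = π/ω_d ⇒ ω_d = 361 rad/s; then ω_n = ω_d/√(1−ζ²) = 373 rad/s.
t_s ≈ 3/(ζω_n) = 3/(0.253·373) = 0.0318 s.

t_s ≈ 0.0318 s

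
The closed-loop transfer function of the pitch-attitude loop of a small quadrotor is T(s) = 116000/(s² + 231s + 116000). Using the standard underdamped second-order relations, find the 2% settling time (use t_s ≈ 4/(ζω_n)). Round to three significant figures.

t_s ≈ 0.0346 s

Comparing the denominator to s² + 2ζω_n s + ω_n²: ω_n = √116000 = 341 rad/s, and 2ζω_n = 231 so ζ = 231/(2·341) = 0.339.
t_s ≈ 4/(ζω_n) = 4/(0.339·341) = 0.0346 s.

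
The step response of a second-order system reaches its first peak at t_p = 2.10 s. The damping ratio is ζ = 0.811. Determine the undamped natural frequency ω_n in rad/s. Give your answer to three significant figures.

Peak time t_p = π/ω_d, so ω_d = π/t_p = π/2.10 = 1.50 rad/s.
ω_n = ω_d/√(1−ζ²) = 1.50/√0.342 = 2.56 rad/s.

ω_n ≈ 2.56 rad/s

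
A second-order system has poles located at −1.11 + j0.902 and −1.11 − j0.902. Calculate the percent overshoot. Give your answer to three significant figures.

%OS ≈ 2.09%

|pole| = ω_n = √(1.11² + 0.902²) = 1.43 rad/s; ζ = cos θ = σ/ω_n = 0.776.
%OS = 100·exp(−πζ/√(1−ζ²)) = 2.09%.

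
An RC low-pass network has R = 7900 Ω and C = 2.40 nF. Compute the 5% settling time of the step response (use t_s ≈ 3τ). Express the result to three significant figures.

t_s ≈ 0.0000569 s

τ = RC = 7900 × 2.40 nF = 0.0000190 s.
t_s ≈ 3τ = 0.0000569 s.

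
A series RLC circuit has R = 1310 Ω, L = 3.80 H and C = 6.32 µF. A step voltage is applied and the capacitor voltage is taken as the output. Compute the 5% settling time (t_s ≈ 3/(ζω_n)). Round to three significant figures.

t_s ≈ 0.0174 s

For a series RLC circuit (capacitor voltage as output), ω_n = 1/√(LC) = 1/√(3.80 H · 6.32 µF) = 204 rad/s.
ζ = (R/2)·√(C/L) = (1310/2)·√(6.32 µF/3.80 H) = 0.845.
t_s ≈ 3/(ζω_n) = 0.0174 s.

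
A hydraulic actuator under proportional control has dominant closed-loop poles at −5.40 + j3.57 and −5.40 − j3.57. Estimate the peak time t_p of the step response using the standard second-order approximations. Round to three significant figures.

t_p = π/ω_d with ω_d = 3.57 (the imaginary part), so t_p = 0.880 s.

t_p ≈ 0.880 s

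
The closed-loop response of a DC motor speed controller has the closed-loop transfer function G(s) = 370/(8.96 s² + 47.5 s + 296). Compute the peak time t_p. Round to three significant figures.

Dividing through by 8.96: denominator becomes s² + 5.301 s + 33.04.
So ω_n = √33.04 = 5.75 rad/s and ζ = 5.301/(2·5.75) = 0.461.
ω_d = ω_n√(1−ζ²) = 5.10 rad/s. t_p = π/ω_d = 0.616 s.

t_p ≈ 0.616 s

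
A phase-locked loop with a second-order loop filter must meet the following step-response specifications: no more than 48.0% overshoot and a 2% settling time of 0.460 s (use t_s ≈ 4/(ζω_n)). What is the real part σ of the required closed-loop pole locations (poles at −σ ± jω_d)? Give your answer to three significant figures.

σ ≈ 8.70

The settling-time spec alone fixes σ = ζω_n = 4/t_s = 4/0.460 = 8.70.
(Overshoot then fixes ζ = 0.228 and hence ω_d = σ·√(1−ζ²)/ζ = 37.2 rad/s.)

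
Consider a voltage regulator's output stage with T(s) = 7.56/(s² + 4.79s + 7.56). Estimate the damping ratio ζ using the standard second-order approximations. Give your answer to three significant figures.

ζ ≈ 0.871

ω_n = √7.56 = 2.75 rad/s; ζ = 4.79/(2·2.75) = 0.871.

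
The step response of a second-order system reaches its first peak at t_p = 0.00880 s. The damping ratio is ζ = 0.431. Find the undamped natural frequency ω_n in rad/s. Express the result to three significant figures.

Peak time t_p = π/ω_d, so ω_d = π/t_p = π/0.00880 = 357 rad/s.
ω_n = ω_d/√(1−ζ²) = 357/√0.814 = 396 rad/s.

ω_n ≈ 396 rad/s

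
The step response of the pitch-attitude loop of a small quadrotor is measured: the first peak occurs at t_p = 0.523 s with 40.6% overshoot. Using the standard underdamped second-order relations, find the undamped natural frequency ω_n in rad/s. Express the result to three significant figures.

ζ from %OS: ζ = |ln 0.406|/√(π²+ln²0.406) = 0.276.
From t_p = π/ω_d, ω_d = π/0.523 = 6.01 rad/s, so ω_n = ω_d/√(1−ζ²) = 6.25 rad/s.

ω_n ≈ 6.25 rad/s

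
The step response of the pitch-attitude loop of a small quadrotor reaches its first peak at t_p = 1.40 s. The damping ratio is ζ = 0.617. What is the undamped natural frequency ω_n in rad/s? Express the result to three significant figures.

ω_n ≈ 2.85 rad/s

Peak time t_p = π/ω_d, so ω_d = π/t_p = π/1.40 = 2.24 rad/s.
ω_n = ω_d/√(1−ζ²) = 2.24/√0.619 = 2.85 rad/s.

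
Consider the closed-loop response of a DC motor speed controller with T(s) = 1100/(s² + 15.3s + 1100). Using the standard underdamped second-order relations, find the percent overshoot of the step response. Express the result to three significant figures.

Comparing the denominator to s² + 2ζω_n s + ω_n²: ω_n = √1100 = 33.2 rad/s, and 2ζω_n = 15.3 so ζ = 15.3/(2·33.2) = 0.231.
Overshoot: exp(−π·0.231/√(1−0.231²)) = 0.475, i.e. 47.5%.

%OS ≈ 47.5%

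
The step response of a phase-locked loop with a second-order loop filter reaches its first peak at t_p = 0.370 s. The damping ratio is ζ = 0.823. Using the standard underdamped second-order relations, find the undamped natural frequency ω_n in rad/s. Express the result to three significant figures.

ω_n ≈ 14.9 rad/s

Peak time t_p = π/ω_d, so ω_d = π/t_p = π/0.370 = 8.49 rad/s.
ω_n = ω_d/√(1−ζ²) = 8.49/√0.323 = 14.9 rad/s.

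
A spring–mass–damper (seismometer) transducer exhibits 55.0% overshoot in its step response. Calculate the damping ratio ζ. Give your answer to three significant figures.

Inverting the overshoot relation: ζ = |ln 0.550|/√(π² + ln²0.550) = 0.187.

ζ ≈ 0.187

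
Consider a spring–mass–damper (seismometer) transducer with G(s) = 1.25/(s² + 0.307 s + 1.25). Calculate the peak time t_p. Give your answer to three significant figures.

Comparing the denominator to s² + 2ζω_n s + ω_n²: ω_n = √1.25 = 1.12 rad/s, and 2ζω_n = 0.307 so ζ = 0.307/(2·1.12) = 0.137.
The damped frequency ω_d = ω_n√(1−ζ²) = 1.11 rad/s. Then t_p = π/ω_d = 2.84 s.

t_p ≈ 2.84 s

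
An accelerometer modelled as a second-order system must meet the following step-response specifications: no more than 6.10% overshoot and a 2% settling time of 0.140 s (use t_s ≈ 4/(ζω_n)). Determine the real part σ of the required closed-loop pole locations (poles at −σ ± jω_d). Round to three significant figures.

The settling-time spec alone fixes σ = ζω_n = 4/t_s = 4/0.140 = 28.6.
(Overshoot then fixes ζ = 0.665 and hence ω_d = σ·√(1−ζ²)/ζ = 32.1 rad/s.)

σ ≈ 28.6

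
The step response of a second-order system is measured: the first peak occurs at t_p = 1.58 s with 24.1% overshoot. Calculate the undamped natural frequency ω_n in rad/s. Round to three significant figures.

ω_n ≈ 2.18 rad/s

The overshoot fixes ζ = −ln(OS)/√(π²+ln²(OS)) = 0.413.
From t_p = π/ω_d, ω_d = π/1.58 = 1.99 rad/s, so ω_n = ω_d/√(1−ζ²) = 2.18 rad/s.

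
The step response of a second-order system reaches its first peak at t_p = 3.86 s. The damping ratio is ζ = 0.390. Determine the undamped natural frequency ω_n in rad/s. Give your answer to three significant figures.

ω_n ≈ 0.884 rad/s

Peak time t_p = π/ω_d, so ω_d = π/t_p = π/3.86 = 0.814 rad/s.
ω_n = ω_d/√(1−ζ²) = 0.814/√0.848 = 0.884 rad/s.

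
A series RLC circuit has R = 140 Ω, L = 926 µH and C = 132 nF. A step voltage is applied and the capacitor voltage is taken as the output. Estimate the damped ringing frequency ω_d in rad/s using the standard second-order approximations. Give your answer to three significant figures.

ω_d ≈ 49700 rad/s

For a series RLC circuit (capacitor voltage as output), ω_n = 1/√(LC) = 1/√(926 µH · 132 nF) = 90400 rad/s.
ζ = (R/2)·√(C/L) = (140/2)·√(132 nF/926 µH) = 0.836.
ω_d = ω_n√(1−ζ²) = 49700 rad/s.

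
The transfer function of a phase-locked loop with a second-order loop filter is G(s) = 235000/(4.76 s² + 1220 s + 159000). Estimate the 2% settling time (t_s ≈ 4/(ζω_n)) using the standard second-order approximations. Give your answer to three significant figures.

Dividing through by 4.76: denominator becomes s² + 256.3 s + 33400.
So ω_n = √33400 = 183 rad/s and ζ = 256.3/(2·183) = 0.701.
t_s ≈ 4/(ζω_n) = 0.0312 s.

t_s ≈ 0.0312 s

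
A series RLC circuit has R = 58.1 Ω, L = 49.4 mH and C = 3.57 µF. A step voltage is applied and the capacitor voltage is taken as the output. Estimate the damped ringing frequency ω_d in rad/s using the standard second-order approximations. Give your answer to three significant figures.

ω_d ≈ 2310 rad/s

For a series RLC circuit (capacitor voltage as output), ω_n = 1/√(LC) = 1/√(49.4 mH · 3.57 µF) = 2380 rad/s.
ζ = (R/2)·√(C/L) = (58.1/2)·√(3.57 µF/49.4 mH) = 0.247.
ω_d = ω_n√(1−ζ²) = 2310 rad/s.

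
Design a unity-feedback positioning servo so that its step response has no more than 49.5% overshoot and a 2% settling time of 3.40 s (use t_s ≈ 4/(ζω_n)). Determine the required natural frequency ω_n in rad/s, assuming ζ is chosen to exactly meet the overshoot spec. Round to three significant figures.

ω_n ≈ 5.39 rad/s

Inverting the overshoot relation: ζ = |ln 0.495|/√(π² + ln²0.495) = 0.218.
From t_s ≈ 4/(ζω_n): ω_n = 4/(ζ·t_s) = 4/(0.218·3.40) = 5.39 rad/s.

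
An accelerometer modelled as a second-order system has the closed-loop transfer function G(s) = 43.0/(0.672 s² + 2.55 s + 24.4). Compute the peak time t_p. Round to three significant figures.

t_p ≈ 0.549 s

Dividing through by 0.672: denominator becomes s² + 3.795 s + 36.31.
So ω_n = √36.31 = 6.03 rad/s and ζ = 3.795/(2·6.03) = 0.315.
The damped frequency ω_d = ω_n√(1−ζ²) = 5.72 rad/s. t_p = π/ω_d = 0.549 s.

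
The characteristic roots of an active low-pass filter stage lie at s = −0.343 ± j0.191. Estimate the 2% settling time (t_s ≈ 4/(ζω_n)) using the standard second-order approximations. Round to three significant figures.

t_s ≈ 11.7 s

For poles at −σ ± jω_d, ζω_n = σ = 0.343, so t_s ≈ 4/σ = 11.7 s.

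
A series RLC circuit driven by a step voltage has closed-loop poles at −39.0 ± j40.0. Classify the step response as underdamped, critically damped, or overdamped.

Since the poles form a complex-conjugate pair with nonzero imaginary part, the response is underdamped.

underdamped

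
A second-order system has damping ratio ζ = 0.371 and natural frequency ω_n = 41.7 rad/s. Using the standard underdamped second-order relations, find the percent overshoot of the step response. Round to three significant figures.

%OS ≈ 28.5%

For an underdamped second-order system, %OS = 100·exp(−πζ/√(1−ζ²)).
πζ/√(1−ζ²) = π·0.371/√(1−0.138) = 1.255, so %OS = 100·e^(−1.255) = 28.5%.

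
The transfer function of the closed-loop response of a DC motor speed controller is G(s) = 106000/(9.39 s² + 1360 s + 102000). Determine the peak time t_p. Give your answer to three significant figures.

t_p ≈ 0.0419 s

Dividing through by 9.39: denominator becomes s² + 144.8 s + 10860.
So ω_n = √10860 = 104 rad/s and ζ = 144.8/(2·104) = 0.695.
The damped frequency ω_d = ω_n√(1−ζ²) = 75.0 rad/s. t_p = π/ω_d = 0.0419 s.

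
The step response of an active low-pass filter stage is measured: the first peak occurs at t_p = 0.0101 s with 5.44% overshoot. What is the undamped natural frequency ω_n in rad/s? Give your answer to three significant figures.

ω_n ≈ 424 rad/s

The overshoot fixes ζ = −ln(OS)/√(π²+ln²(OS)) = 0.680.
t_p = π/ω_d ⇒ ω_d = 311 rad/s; then ω_n = ω_d/√(1−ζ²) = 424 rad/s.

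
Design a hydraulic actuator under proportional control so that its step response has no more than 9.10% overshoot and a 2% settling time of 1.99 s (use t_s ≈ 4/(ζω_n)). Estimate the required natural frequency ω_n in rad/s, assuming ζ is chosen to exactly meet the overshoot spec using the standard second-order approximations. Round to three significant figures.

ζ = −ln(OS)/√(π² + (ln OS)²). With OS = 0.0910, ln OS = −2.397 and ζ = 2.397/3.952 = 0.607.
From t_s ≈ 4/(ζω_n): ω_n = 4/(ζ·t_s) = 4/(0.607·1.99) = 3.31 rad/s.

ω_n ≈ 3.31 rad/s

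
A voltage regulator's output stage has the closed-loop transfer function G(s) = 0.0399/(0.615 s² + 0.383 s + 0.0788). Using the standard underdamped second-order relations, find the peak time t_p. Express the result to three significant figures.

Dividing through by 0.615: denominator becomes s² + 0.6228 s + 0.1281.
So ω_n = √0.1281 = 0.358 rad/s and ζ = 0.6228/(2·0.358) = 0.870.
ω_d = 0.358·√(1 − 0.870²) = 0.177 rad/s. t_p = π/ω_d = 17.8 s.

t_p ≈ 17.8 s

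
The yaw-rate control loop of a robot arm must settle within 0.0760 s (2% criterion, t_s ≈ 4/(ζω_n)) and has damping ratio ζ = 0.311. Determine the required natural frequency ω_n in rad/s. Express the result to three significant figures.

ω_n ≈ 169 rad/s

Rearranging t_s ≈ 4/(ζω_n) gives ω_n = 4/(ζ·t_s) = 4/(0.311 × 0.0760) = 169 rad/s.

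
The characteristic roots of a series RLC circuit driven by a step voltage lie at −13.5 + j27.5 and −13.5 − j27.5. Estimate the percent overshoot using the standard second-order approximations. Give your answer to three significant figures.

%OS ≈ 21.4%

With σ = 13.5, ω_d = 27.5: ω_n = √(σ²+ω_d²) = 30.6 rad/s, ζ = σ/ω_n = 0.441.
Overshoot: exp(−π·0.441/√(1−0.441²)) = 0.214, i.e. 21.4%.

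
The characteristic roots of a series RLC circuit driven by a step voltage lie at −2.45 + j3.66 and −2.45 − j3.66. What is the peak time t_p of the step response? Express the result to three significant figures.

t_p = π/ω_d with ω_d = 3.66 (the imaginary part), so t_p = 0.858 s.

t_p ≈ 0.858 s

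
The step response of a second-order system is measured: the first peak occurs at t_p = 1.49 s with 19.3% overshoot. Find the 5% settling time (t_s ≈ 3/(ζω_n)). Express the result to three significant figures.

t_s ≈ 2.72 s

The overshoot fixes ζ = −ln(OS)/√(π²+ln²(OS)) = 0.464.
t_p = π/ω_d ⇒ ω_d = 2.11 rad/s; then ω_n = ω_d/√(1−ζ²) = 2.38 rad/s.
t_s ≈ 3/(ζω_n) = 3/(0.464·2.38) = 2.72 s.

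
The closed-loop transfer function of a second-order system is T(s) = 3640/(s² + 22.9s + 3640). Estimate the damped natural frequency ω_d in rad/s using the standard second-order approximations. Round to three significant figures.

Matching coefficients with s² + 2ζω_n s + ω_n² gives ω_n² = 3640 ⇒ ω_n = 60.3 rad/s, and ζ = 22.9/(2ω_n) = 0.190.
The damped frequency ω_d = ω_n√(1−ζ²) = 59.2 rad/s.

ω_d ≈ 59.2 rad/s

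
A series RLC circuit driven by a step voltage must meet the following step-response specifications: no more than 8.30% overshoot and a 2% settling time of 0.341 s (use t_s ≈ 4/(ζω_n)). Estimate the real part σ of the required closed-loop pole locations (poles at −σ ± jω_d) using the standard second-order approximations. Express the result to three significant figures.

The settling-time spec alone fixes σ = ζω_n = 4/t_s = 4/0.341 = 11.7.
(Overshoot then fixes ζ = 0.621 and hence ω_d = σ·√(1−ζ²)/ζ = 14.8 rad/s.)

σ ≈ 11.7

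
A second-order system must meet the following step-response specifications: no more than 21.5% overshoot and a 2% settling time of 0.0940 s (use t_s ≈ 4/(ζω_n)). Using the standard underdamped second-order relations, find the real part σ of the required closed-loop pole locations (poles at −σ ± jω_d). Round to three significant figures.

σ ≈ 42.6

The settling-time spec alone fixes σ = ζω_n = 4/t_s = 4/0.0940 = 42.6.
(Overshoot then fixes ζ = 0.439 and hence ω_d = σ·√(1−ζ²)/ζ = 87.0 rad/s.)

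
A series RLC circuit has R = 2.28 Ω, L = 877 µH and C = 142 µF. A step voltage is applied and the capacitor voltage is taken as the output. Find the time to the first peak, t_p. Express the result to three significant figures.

For a series RLC circuit (capacitor voltage as output), ω_n = 1/√(LC) = 1/√(877 µH · 142 µF) = 2830 rad/s.
ζ = (R/2)·√(C/L) = (2.28/2)·√(142 µF/877 µH) = 0.459.
ω_d = ω_n√(1−ζ²) = 2520 rad/s. t_p = π/ω_d = 0.00125 s.

t_p ≈ 0.00125 s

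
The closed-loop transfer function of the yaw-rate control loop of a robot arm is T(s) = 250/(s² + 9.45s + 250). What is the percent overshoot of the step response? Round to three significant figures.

Comparing the denominator to s² + 2ζω_n s + ω_n²: ω_n = √250 = 15.8 rad/s, and 2ζω_n = 9.45 so ζ = 9.45/(2·15.8) = 0.299.
%OS = 100·exp(−πζ/√(1−ζ²)) = 37.4%.

%OS ≈ 37.4%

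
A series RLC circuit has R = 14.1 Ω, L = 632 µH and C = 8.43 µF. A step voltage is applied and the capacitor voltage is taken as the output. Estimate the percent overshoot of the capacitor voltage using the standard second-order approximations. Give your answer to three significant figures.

For a series RLC circuit (capacitor voltage as output), ω_n = 1/√(LC) = 1/√(632 µH · 8.43 µF) = 13700 rad/s.
ζ = (R/2)·√(C/L) = (14.1/2)·√(8.43 µF/632 µH) = 0.814.
%OS = 100·exp(−πζ/√(1−ζ²)) = 1.22%.

%OS ≈ 1.22%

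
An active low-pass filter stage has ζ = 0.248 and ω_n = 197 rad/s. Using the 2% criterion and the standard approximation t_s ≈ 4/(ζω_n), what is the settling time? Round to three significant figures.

t_s ≈ 0.0819 s

t_s ≈ 4/(ζω_n) = 4/(0.248 × 197) = 0.0819 s.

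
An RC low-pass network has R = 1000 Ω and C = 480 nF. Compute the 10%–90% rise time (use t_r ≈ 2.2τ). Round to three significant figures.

τ = RC = 1000 × 480 nF = 0.000480 s.
t_r ≈ 2.2τ = 0.00106 s.

t_r ≈ 0.00106 s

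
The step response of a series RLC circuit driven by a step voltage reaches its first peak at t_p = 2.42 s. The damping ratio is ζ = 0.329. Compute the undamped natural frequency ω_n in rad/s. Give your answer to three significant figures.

ω_n ≈ 1.37 rad/s

Peak time t_p = π/ω_d, so ω_d = π/t_p = π/2.42 = 1.30 rad/s.
ω_n = ω_d/√(1−ζ²) = 1.30/√0.892 = 1.37 rad/s.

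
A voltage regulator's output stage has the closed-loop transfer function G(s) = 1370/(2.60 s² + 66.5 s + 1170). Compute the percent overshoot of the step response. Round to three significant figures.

%OS ≈ 9.31%

Dividing through by 2.60: denominator becomes s² + 25.58 s + 450.0.
So ω_n = √450.0 = 21.2 rad/s and ζ = 25.58/(2·21.2) = 0.603.
Overshoot: exp(−π·0.603/√(1−0.603²)) = 0.0931, i.e. 9.31%.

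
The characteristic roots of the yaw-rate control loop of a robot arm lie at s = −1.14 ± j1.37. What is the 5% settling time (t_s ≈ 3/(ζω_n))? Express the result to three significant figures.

For poles at −σ ± jω_d, ζω_n = σ = 1.14, so t_s ≈ 3/σ = 2.63 s.

t_s ≈ 2.63 s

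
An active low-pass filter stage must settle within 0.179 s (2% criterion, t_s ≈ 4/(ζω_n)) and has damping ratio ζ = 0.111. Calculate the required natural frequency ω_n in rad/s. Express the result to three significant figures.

ω_n ≈ 201 rad/s

Rearranging t_s ≈ 4/(ζω_n) gives ω_n = 4/(ζ·t_s) = 4/(0.111 × 0.179) = 201 rad/s.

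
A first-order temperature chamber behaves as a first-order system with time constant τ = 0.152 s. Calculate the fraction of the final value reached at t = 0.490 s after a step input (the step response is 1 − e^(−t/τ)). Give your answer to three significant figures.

y/y_∞ ≈ 0.960

y(t)/y_∞ = 1 − e^(−t/τ) = 1 − e^(−0.490/0.152) = 1 − e^(−3.22) = 0.960.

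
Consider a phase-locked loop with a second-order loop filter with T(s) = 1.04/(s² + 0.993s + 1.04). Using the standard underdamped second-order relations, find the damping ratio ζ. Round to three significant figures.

ζ ≈ 0.487

Matching coefficients with s² + 2ζω_n s + ω_n² gives ω_n² = 1.04 ⇒ ω_n = 1.02 rad/s, and ζ = 0.993/(2ω_n) = 0.487.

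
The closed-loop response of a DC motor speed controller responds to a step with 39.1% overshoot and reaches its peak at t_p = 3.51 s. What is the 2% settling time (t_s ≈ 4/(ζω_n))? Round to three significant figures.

ζ from %OS: ζ = |ln 0.391|/√(π²+ln²0.391) = 0.286.
From t_p = π/ω_d, ω_d = π/3.51 = 0.895 rad/s, so ω_n = ω_d/√(1−ζ²) = 0.934 rad/s.
t_s ≈ 4/(ζω_n) = 4/(0.286·0.934) = 15.0 s.

t_s ≈ 15.0 s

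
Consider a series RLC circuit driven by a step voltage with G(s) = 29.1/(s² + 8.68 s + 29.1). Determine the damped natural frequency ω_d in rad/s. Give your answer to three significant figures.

ω_d ≈ 3.20 rad/s

Comparing the denominator to s² + 2ζω_n s + ω_n²: ω_n = √29.1 = 5.39 rad/s, and 2ζω_n = 8.68 so ζ = 8.68/(2·5.39) = 0.805.
ω_d = 5.39·√(1 − 0.805²) = 3.20 rad/s.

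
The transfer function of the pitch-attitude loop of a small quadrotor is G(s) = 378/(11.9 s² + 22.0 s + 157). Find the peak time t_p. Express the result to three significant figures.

Dividing through by 11.9: denominator becomes s² + 1.849 s + 13.19.
So ω_n = √13.19 = 3.63 rad/s and ζ = 1.849/(2·3.63) = 0.254.
ω_d = ω_n√(1−ζ²) = 3.51 rad/s. t_p = π/ω_d = 0.894 s.

t_p ≈ 0.894 s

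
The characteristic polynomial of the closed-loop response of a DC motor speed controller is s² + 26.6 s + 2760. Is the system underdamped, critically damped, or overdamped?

underdamped

a² − 4b = 26.6² − 4·2760 < 0 (complex roots); the system is underdamped.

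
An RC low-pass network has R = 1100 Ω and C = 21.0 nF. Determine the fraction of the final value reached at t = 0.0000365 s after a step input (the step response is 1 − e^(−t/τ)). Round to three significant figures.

y/y_∞ ≈ 0.794

τ = RC = 1100 × 21.0 nF = 0.0000231 s.
y(t)/y_∞ = 1 − e^(−t/τ) = 1 − e^(−0.0000365/0.0000231) = 1 − e^(−1.58) = 0.794.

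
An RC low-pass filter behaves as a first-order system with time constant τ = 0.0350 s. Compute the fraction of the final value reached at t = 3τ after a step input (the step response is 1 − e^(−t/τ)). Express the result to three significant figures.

y(t)/y_∞ = 1 − e^(−t/τ) = 1 − e^(−3) = 1 − e^(−3.00) = 0.950.

y/y_∞ ≈ 0.950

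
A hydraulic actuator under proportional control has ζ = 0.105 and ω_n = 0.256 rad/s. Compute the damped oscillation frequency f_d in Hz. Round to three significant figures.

f_d ≈ 0.0405 Hz

ω_d = ω_n√(1−ζ²) = 0.256·√0.989 = 0.255 rad/s.
f_d = ω_d/(2π) = 0.0405 Hz.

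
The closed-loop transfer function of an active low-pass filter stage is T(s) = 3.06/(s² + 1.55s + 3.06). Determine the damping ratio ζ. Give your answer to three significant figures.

Comparing the denominator to s² + 2ζω_n s + ω_n²: ω_n = √3.06 = 1.75 rad/s, and 2ζω_n = 1.55 so ζ = 1.55/(2·1.75) = 0.443.

ζ ≈ 0.443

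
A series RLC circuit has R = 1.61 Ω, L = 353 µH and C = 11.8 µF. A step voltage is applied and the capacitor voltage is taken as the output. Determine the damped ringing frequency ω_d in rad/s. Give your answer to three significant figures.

For a series RLC circuit (capacitor voltage as output), ω_n = 1/√(LC) = 1/√(353 µH · 11.8 µF) = 15500 rad/s.
ζ = (R/2)·√(C/L) = (1.61/2)·√(11.8 µF/353 µH) = 0.147.
The damped frequency ω_d = ω_n√(1−ζ²) = 15300 rad/s.

ω_d ≈ 15300 rad/s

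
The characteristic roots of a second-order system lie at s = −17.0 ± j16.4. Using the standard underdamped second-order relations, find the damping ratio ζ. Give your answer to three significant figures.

ζ ≈ 0.720

The poles are at −σ ± jω_d with σ = 17.0 and ω_d = 16.4, so ω_n = √(σ²+ω_d²) = 23.6 rad/s and ζ = σ/ω_n = 0.720.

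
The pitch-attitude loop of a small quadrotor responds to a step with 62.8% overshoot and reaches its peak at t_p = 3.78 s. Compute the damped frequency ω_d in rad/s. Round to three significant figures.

ω_d ≈ 0.831 rad/s

t_p = π/ω_d, so ω_d = π/3.78 = 0.831 rad/s.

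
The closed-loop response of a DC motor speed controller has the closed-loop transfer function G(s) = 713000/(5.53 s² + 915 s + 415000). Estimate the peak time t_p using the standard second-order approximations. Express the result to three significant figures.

t_p ≈ 0.0120 s

Dividing through by 5.53: denominator becomes s² + 165.5 s + 75050.
So ω_n = √75050 = 274 rad/s and ζ = 165.5/(2·274) = 0.302.
ω_d = ω_n√(1−ζ²) = 261 rad/s. t_p = π/ω_d = 0.0120 s.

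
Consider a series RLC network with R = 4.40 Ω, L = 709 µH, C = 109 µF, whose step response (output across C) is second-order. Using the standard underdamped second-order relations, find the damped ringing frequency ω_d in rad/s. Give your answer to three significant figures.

For a series RLC circuit (capacitor voltage as output), ω_n = 1/√(LC) = 1/√(709 µH · 109 µF) = 3600 rad/s.
ζ = (R/2)·√(C/L) = (4.40/2)·√(109 µF/709 µH) = 0.863.
ω_d = ω_n√(1−ζ²) = 1820 rad/s.

ω_d ≈ 1820 rad/s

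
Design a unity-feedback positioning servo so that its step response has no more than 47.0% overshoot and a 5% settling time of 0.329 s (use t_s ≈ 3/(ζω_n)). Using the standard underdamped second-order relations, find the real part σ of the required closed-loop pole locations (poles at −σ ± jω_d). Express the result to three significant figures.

σ ≈ 9.12

The settling-time spec alone fixes σ = ζω_n = 3/t_s = 3/0.329 = 9.12.
(Overshoot then fixes ζ = 0.234 and hence ω_d = σ·√(1−ζ²)/ζ = 37.9 rad/s.)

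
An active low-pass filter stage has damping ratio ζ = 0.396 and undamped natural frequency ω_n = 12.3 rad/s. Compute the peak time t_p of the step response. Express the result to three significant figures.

The damped frequency is ω_d = ω_n√(1−ζ²) = 12.3·√(1−0.157) = 11.3 rad/s.
Peak time t_p = π/ω_d = π/11.3 = 0.278 s.

t_p ≈ 0.278 s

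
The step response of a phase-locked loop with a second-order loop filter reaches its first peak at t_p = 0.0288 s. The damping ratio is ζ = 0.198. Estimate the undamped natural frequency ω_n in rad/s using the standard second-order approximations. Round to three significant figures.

Peak time t_p = π/ω_d, so ω_d = π/t_p = π/0.0288 = 109 rad/s.
ω_n = ω_d/√(1−ζ²) = 109/√0.961 = 111 rad/s.

ω_n ≈ 111 rad/s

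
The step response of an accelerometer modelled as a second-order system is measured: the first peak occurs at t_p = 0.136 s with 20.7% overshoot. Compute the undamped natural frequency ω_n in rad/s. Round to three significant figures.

ω_n ≈ 25.8 rad/s

From the overshoot, ζ = −ln(OS)/√(π²+ln²(OS)) = 0.448.
t_p = π/ω_d ⇒ ω_d = 23.1 rad/s; then ω_n = ω_d/√(1−ζ²) = 25.8 rad/s.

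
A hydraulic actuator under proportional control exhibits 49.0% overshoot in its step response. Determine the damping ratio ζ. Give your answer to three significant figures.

ζ ≈ 0.221

Inverting the overshoot relation: ζ = |ln 0.490|/√(π² + ln²0.490) = 0.221.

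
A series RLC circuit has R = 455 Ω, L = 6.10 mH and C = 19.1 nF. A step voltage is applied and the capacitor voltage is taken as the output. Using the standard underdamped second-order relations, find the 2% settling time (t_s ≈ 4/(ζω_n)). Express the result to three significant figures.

t_s ≈ 0.000107 s

For a series RLC circuit (capacitor voltage as output), ω_n = 1/√(LC) = 1/√(6.10 mH · 19.1 nF) = 92600 rad/s.
ζ = (R/2)·√(C/L) = (455/2)·√(19.1 nF/6.10 mH) = 0.403.
t_s ≈ 4/(ζω_n) = 0.000107 s.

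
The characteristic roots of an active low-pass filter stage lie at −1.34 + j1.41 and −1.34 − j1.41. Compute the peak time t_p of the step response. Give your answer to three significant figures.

t_p = π/ω_d with ω_d = 1.41 (the imaginary part), so t_p = 2.23 s.

t_p ≈ 2.23 s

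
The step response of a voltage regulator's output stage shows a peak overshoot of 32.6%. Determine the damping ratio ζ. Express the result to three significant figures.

ζ ≈ 0.336

ζ = −ln(OS)/√(π² + (ln OS)²). With OS = 0.326, ln OS = −1.121 and ζ = 1.121/3.336 = 0.336.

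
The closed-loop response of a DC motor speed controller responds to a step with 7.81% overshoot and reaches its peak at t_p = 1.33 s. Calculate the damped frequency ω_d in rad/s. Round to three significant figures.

ω_d ≈ 2.36 rad/s

t_p = π/ω_d, so ω_d = π/1.33 = 2.36 rad/s.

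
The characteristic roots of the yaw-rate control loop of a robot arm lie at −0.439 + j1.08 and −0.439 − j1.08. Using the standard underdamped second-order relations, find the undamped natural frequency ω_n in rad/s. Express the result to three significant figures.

ω_n ≈ 1.17 rad/s

The poles are at −σ ± jω_d with σ = 0.439 and ω_d = 1.08, so ω_n = √(σ²+ω_d²) = 1.17 rad/s and ζ = σ/ω_n = 0.377.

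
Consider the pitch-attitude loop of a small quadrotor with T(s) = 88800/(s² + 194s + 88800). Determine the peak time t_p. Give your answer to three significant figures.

Matching coefficients with s² + 2ζω_n s + ω_n² gives ω_n² = 88800 ⇒ ω_n = 298 rad/s, and ζ = 194/(2ω_n) = 0.326.
The damped frequency ω_d = ω_n√(1−ζ²) = 282 rad/s. Then t_p = π/ω_d = 0.0111 s.

t_p ≈ 0.0111 s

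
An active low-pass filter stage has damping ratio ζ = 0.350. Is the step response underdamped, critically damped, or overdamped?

underdamped

Since ζ = 0.350 < 1, the system is underdamped.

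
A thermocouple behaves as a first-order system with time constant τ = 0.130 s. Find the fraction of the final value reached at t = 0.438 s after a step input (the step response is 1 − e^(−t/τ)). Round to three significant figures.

y(t)/y_∞ = 1 − e^(−t/τ) = 1 − e^(−0.438/0.130) = 1 − e^(−3.37) = 0.966.

y/y_∞ ≈ 0.966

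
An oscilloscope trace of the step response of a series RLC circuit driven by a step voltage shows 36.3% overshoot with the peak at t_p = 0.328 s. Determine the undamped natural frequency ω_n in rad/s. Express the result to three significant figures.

ω_n ≈ 10.1 rad/s

From the overshoot, ζ = −ln(OS)/√(π²+ln²(OS)) = 0.307.
From t_p = π/ω_d, ω_d = π/0.328 = 9.58 rad/s, so ω_n = ω_d/√(1−ζ²) = 10.1 rad/s.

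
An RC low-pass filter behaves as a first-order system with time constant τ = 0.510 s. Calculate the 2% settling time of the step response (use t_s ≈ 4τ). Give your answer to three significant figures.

t_s ≈ 2.04 s

t_s ≈ 4τ = 2.04 s.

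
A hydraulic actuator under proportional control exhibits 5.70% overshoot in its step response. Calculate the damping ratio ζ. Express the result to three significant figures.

ζ ≈ 0.674

ζ = −ln(OS)/√(π² + (ln OS)²). With OS = 0.0570, ln OS = −2.865 and ζ = 2.865/4.252 = 0.674.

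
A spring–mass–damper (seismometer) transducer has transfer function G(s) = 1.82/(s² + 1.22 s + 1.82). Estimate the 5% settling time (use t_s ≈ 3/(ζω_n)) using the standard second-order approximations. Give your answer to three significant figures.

ω_n = √1.82 = 1.35 rad/s; ζ = 1.22/(2·1.35) = 0.452.
t_s ≈ 3/(ζω_n) = 3/(0.452·1.35) = 4.92 s.

t_s ≈ 4.92 s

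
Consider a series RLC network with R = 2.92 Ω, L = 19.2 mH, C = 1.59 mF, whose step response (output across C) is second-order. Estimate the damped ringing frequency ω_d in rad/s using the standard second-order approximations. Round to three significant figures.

ω_d ≈ 164 rad/s

For a series RLC circuit (capacitor voltage as output), ω_n = 1/√(LC) = 1/√(19.2 mH · 1.59 mF) = 181 rad/s.
ζ = (R/2)·√(C/L) = (2.92/2)·√(1.59 mF/19.2 mH) = 0.420.
ω_d = 181·√(1 − 0.420²) = 164 rad/s.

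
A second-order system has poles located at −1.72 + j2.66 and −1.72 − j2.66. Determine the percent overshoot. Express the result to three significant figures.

%OS ≈ 13.1%

|pole| = ω_n = √(1.72² + 2.66²) = 3.17 rad/s; ζ = cos θ = σ/ω_n = 0.543.
%OS = 100·exp(−πζ/√(1−ζ²)) = 13.1%.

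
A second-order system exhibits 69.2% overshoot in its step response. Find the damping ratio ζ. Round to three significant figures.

Inverting the overshoot relation: ζ = |ln 0.692|/√(π² + ln²0.692) = 0.116.

ζ ≈ 0.116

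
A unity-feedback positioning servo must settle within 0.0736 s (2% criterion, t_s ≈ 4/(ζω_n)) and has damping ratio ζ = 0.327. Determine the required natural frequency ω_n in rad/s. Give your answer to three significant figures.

ω_n ≈ 166 rad/s

Rearranging t_s ≈ 4/(ζω_n) gives ω_n = 4/(ζ·t_s) = 4/(0.327 × 0.0736) = 166 rad/s.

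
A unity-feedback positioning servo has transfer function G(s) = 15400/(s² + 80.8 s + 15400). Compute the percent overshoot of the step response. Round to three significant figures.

%OS ≈ 33.9%

Matching coefficients with s² + 2ζω_n s + ω_n² gives ω_n² = 15400 ⇒ ω_n = 124 rad/s, and ζ = 80.8/(2ω_n) = 0.326.
%OS = 100·exp(−πζ/√(1−ζ²)) = 33.9%.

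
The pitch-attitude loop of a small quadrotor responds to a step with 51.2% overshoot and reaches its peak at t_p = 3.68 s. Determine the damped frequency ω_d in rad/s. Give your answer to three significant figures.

ω_d ≈ 0.854 rad/s

t_p = π/ω_d, so ω_d = π/3.68 = 0.854 rad/s.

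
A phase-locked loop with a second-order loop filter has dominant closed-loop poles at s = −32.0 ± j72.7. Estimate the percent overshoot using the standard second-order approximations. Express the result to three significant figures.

With σ = 32.0, ω_d = 72.7: ω_n = √(σ²+ω_d²) = 79.4 rad/s, ζ = σ/ω_n = 0.403.
Overshoot: exp(−π·0.403/√(1−0.403²)) = 0.251, i.e. 25.1%.

%OS ≈ 25.1%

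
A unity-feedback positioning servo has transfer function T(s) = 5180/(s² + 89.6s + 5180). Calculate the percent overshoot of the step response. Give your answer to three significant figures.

Matching coefficients with s² + 2ζω_n s + ω_n² gives ω_n² = 5180 ⇒ ω_n = 72.0 rad/s, and ζ = 89.6/(2ω_n) = 0.622.
%OS = 100·exp(−πζ/√(1−ζ²)) = 8.22%.

%OS ≈ 8.22%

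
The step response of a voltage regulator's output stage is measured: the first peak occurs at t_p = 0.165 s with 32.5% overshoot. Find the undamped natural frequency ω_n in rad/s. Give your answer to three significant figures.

From the overshoot, ζ = −ln(OS)/√(π²+ln²(OS)) = 0.337.
From t_p = π/ω_d, ω_d = π/0.165 = 19.0 rad/s, so ω_n = ω_d/√(1−ζ²) = 20.2 rad/s.

ω_n ≈ 20.2 rad/s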